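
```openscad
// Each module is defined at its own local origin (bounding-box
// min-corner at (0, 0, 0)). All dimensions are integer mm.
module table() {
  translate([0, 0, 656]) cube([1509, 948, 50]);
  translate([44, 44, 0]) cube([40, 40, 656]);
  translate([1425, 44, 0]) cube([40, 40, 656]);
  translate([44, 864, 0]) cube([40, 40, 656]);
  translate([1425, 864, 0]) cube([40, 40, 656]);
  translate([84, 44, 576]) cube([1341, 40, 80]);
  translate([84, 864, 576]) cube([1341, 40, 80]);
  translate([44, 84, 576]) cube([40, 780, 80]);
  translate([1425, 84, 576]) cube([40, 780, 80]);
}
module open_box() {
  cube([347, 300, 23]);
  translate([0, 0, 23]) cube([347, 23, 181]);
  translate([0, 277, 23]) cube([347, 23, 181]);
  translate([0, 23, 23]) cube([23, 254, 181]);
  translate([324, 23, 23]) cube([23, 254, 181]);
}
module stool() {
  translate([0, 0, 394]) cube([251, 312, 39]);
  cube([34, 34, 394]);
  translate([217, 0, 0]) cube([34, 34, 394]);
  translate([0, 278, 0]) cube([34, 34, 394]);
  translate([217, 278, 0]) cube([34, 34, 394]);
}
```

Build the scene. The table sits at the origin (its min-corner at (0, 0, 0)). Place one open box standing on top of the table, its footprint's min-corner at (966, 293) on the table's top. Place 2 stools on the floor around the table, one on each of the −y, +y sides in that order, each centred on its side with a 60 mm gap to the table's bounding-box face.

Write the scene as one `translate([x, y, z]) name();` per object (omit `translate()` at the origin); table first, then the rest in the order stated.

table();
translate([966, 293, 706]) open_box();
translate([629, -372, 0]) stool();
translate([629, 1008, 0]) stool();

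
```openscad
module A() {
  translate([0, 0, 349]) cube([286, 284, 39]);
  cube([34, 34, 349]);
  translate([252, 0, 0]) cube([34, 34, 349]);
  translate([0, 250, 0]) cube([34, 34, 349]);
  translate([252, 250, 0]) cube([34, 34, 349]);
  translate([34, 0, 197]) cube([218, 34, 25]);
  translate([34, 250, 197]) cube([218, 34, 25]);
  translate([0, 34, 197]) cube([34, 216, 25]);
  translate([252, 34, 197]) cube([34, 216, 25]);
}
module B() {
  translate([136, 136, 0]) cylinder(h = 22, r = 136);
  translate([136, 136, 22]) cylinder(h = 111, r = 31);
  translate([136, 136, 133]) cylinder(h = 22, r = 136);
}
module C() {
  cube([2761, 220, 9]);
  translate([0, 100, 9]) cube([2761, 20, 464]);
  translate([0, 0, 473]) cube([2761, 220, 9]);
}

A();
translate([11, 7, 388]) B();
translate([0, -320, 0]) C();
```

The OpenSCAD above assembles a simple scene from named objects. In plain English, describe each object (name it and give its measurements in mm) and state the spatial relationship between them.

A is a four-legged stool. The seat is a 286×284×39 mm slab whose top surface is at z = 388 mm; four square legs, each 34×34 mm in cross-section, run from the floor (z = 0) to the underside of the seat, each flush with a corner of the seat. Four stretchers, 34 mm wide and 25 mm tall, connect adjacent legs with their undersides at z = 197 mm, each running between the inner faces of the legs it joins and aligned with the legs' outer faces on the other axis.

B is a spool: two coaxial disc flanges of radius 136 mm and thickness 22 mm, joined by a core cylinder of radius 31 mm and height 111 mm. The lower flange rests on z = 0 and the three cylinders share a vertical axis.

C is an I-beam lying along x, 2761 mm long. Overall section height 482 mm. Two flanges 220 mm wide (y) and 9 mm thick, one on the floor and one at the top; a web 20 mm thick runs between them, centred on the flange width.

The spool is on top of the stool. The I-beam is on the floor beside the stool on its −y side.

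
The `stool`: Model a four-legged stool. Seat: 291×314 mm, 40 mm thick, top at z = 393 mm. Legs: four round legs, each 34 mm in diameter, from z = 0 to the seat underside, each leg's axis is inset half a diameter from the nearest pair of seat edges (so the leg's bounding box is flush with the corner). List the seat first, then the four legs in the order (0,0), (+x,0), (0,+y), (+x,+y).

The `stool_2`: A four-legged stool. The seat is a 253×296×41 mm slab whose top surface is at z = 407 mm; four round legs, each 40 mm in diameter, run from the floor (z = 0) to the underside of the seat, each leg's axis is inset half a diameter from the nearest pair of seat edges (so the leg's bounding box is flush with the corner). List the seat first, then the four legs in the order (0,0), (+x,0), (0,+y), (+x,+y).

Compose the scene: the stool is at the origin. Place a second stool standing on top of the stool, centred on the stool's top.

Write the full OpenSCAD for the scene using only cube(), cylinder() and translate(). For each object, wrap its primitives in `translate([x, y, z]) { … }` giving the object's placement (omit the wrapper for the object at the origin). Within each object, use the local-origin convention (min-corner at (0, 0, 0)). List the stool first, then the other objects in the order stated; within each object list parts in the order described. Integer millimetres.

translate([0, 0, 353]) cube([291, 314, 40]);
translate([17, 17, 0]) cylinder(h = 353, r = 17);
translate([274, 17, 0]) cylinder(h = 353, r = 17);
translate([17, 297, 0]) cylinder(h = 353, r = 17);
translate([274, 297, 0]) cylinder(h = 353, r = 17);
translate([19, 9, 393]) {
  translate([0, 0, 366]) cube([253, 296, 41]);
  translate([20, 20, 0]) cylinder(h = 366, r = 20);
  translate([233, 20, 0]) cylinder(h = 366, r = 20);
  translate([20, 276, 0]) cylinder(h = 366, r = 20);
  translate([233, 276, 0]) cylinder(h = 366, r = 20);
}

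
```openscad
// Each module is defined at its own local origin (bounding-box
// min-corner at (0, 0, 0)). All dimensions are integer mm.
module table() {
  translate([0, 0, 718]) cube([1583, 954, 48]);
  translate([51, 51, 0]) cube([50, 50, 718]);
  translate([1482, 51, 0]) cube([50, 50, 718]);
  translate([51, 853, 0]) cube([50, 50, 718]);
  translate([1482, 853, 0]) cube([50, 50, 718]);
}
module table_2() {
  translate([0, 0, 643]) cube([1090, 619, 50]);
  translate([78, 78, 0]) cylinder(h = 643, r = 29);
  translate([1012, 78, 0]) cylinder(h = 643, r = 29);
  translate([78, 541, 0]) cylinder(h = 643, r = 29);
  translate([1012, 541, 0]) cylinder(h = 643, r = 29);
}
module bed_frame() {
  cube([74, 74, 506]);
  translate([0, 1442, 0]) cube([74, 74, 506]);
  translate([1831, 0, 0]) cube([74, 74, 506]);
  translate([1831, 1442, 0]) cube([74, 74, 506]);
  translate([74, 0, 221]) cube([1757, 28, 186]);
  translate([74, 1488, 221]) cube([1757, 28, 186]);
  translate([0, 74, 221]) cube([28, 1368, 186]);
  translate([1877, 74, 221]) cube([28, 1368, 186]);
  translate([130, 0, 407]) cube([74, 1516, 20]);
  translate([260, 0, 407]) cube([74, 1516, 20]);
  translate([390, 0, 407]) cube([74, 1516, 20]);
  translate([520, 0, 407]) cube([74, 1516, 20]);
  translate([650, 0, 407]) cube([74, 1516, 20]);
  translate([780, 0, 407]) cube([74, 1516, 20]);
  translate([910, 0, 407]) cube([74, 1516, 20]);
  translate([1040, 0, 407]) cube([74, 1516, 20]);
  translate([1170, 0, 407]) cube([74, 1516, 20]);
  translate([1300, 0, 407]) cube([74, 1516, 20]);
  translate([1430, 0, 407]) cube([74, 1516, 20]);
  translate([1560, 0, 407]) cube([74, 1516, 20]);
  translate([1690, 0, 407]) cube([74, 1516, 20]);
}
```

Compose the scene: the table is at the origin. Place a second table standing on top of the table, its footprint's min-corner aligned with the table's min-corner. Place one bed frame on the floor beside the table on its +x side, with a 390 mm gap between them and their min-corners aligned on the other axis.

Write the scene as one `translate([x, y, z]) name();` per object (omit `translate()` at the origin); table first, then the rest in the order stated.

table();
translate([0, 0, 766]) table_2();
translate([1973, 0, 0]) bed_frame();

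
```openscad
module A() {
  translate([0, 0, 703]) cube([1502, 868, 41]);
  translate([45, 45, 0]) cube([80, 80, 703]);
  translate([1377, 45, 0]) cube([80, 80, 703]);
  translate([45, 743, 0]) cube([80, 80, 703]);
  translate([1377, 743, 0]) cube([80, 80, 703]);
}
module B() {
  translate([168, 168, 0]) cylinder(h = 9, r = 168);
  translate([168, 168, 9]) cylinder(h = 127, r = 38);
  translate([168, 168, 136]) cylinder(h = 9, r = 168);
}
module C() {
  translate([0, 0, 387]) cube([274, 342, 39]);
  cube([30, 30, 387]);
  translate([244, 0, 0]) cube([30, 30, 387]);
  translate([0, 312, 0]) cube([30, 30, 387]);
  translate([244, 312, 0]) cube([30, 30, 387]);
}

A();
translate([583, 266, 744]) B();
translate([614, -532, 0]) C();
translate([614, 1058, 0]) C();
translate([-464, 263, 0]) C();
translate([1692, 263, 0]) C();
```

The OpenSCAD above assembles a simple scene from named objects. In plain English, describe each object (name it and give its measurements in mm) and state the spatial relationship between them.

A is a table with a 1502×868 mm rectangular top, 41 mm thick, top surface at z = 744 mm, supported by four 80×80 mm square legs, each inset 45 mm from the nearest pair of top edges, running from the floor.

B is a spool: two coaxial disc flanges of radius 168 mm and thickness 9 mm, joined by a core cylinder of radius 38 mm and height 127 mm. The lower flange rests on z = 0 and the three cylinders share a vertical axis.

C is a four-legged stool. The seat is a 274×342×39 mm slab whose top surface is at z = 426 mm; four square legs, each 30×30 mm in cross-section, run from the floor (z = 0) to the underside of the seat, each flush with a corner of the seat.

The spool is on top of the table, centred. Four stools sit around the table at the −y, +y, −x, +x sides.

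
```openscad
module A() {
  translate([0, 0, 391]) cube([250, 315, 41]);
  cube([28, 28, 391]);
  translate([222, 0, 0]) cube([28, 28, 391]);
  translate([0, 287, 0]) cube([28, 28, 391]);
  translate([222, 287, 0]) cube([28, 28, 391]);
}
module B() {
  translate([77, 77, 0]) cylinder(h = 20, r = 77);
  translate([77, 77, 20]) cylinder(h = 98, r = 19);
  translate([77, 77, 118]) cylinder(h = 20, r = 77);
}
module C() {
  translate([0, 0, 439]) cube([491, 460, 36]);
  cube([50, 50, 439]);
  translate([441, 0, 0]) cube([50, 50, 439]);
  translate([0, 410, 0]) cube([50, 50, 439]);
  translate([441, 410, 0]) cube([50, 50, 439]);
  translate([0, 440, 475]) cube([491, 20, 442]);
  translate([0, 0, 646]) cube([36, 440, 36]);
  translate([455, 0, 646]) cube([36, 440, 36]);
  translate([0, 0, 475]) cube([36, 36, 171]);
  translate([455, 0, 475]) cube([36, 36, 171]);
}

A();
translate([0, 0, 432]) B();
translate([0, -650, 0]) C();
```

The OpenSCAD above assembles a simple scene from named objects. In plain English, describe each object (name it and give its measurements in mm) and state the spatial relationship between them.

A is a four-legged stool. The seat is a 250×315×41 mm slab whose top surface is at z = 432 mm; four square legs, each 28×28 mm in cross-section, run from the floor (z = 0) to the underside of the seat, each flush with a corner of the seat.

B is a spool: two coaxial disc flanges of radius 77 mm and thickness 20 mm, joined by a core cylinder of radius 19 mm and height 98 mm. The lower flange rests on z = 0 and the three cylinders share a vertical axis.

C is a chair: 491×460 mm seat, 36 mm thick, top at z = 475 mm, on four 50 mm square corner legs flush with the seat edges. A 20 mm thick backrest slab spans the full seat width, extending 442 mm above the seat top, its back face flush with the seat's +y edge. Two armrests of 36×36 mm section run along each side from the seat's front edge to the front of the backrest, top faces 207 mm above the seat top and outer faces flush with the seat's x-edges; a 36×36 mm post under the front of each armrest stands on the seat at the front corner.

The spool is on top of the stool. The chair is on the floor beside the stool on its −y side.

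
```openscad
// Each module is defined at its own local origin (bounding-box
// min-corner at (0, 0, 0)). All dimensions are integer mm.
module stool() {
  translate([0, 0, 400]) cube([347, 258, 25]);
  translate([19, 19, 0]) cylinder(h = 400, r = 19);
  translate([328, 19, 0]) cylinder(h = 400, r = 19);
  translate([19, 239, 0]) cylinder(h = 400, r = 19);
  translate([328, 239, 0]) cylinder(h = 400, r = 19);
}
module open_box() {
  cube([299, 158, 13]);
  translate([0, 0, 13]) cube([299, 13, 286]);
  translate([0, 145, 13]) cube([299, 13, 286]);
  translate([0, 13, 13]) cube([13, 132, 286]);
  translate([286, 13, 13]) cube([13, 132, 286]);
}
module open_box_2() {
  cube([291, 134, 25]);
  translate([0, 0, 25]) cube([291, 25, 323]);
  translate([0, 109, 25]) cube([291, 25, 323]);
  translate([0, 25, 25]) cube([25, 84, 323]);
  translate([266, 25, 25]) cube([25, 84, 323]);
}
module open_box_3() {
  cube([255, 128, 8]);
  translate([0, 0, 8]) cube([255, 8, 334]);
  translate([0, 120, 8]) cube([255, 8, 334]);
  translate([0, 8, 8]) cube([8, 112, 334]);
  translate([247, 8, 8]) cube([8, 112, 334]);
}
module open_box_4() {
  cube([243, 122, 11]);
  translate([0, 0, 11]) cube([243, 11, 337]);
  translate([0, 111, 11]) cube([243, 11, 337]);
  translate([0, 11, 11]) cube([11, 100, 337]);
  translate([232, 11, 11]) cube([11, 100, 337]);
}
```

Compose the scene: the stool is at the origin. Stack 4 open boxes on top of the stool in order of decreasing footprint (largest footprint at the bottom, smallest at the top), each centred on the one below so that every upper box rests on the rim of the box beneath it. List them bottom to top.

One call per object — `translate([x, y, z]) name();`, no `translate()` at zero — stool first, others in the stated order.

stool();
translate([24, 50, 425]) open_box();
translate([28, 62, 724]) open_box_2();
translate([46, 65, 1072]) open_box_3();
translate([52, 68, 1414]) open_box_4();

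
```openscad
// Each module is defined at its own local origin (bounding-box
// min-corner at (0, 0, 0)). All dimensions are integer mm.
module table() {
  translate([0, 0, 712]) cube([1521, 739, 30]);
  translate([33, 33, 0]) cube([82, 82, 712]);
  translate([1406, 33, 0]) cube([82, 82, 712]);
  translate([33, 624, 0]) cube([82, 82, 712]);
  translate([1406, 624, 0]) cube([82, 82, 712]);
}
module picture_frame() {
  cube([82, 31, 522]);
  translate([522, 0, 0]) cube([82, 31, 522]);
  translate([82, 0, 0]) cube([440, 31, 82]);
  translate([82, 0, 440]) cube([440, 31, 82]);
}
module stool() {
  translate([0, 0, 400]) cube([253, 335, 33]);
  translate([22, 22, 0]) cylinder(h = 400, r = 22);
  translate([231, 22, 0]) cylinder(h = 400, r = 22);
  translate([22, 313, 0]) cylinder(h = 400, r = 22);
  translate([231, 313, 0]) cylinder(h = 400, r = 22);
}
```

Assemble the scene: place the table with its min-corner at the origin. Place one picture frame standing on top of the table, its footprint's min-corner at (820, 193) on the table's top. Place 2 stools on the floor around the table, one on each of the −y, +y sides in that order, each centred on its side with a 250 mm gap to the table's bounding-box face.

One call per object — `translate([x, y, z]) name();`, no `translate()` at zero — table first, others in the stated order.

table();
translate([820, 193, 742]) picture_frame();
translate([634, -585, 0]) stool();
translate([634, 989, 0]) stool();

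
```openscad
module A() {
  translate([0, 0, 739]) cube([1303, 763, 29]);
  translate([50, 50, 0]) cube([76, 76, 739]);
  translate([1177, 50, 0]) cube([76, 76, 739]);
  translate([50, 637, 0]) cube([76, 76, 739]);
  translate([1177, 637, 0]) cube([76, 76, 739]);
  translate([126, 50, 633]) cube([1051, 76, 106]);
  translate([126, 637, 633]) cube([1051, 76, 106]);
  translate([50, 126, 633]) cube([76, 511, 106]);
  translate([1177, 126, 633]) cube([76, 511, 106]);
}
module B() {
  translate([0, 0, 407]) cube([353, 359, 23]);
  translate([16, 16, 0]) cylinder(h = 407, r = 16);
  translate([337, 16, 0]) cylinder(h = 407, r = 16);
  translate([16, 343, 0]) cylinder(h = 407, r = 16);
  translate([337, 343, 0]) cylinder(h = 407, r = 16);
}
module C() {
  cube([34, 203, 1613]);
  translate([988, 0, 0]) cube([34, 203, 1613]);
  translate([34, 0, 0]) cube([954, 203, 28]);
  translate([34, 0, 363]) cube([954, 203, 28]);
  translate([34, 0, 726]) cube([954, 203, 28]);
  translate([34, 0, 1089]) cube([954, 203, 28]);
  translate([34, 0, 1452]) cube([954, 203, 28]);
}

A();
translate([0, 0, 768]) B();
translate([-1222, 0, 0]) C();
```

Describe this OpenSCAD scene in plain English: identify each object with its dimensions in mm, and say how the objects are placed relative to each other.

A is a table with a 1303×763 mm rectangular top, 29 mm thick, top surface at z = 768 mm, supported by four 76×76 mm square legs, each inset 50 mm from the nearest pair of top edges, running from the floor. Four apron rails, 76 mm thick and 106 mm tall, run between adjacent legs with their top edges flush with the underside of the top and their outer faces flush with the legs' outer faces.

B is a four-legged stool. The seat is 353×359 mm, 23 mm thick, top at z = 430 mm. It stands on four round legs, each 32 mm in diameter, from z = 0 to the seat underside, each leg's axis is inset half a diameter from the nearest pair of seat edges (so the leg's bounding box is flush with the corner).

C is a bookshelf 1022 mm wide overall, 203 mm deep and 1613 mm tall. The two sides are 34 mm thick vertical panels. 5 horizontal shelves of 28 mm thickness span between the inner faces of the sides; the lowest shelf sits on the floor and shelves are stacked with a clear vertical gap of 335 mm between each pair.

The stool is on top of the table. The bookshelf is on the floor beside the table on its −x side.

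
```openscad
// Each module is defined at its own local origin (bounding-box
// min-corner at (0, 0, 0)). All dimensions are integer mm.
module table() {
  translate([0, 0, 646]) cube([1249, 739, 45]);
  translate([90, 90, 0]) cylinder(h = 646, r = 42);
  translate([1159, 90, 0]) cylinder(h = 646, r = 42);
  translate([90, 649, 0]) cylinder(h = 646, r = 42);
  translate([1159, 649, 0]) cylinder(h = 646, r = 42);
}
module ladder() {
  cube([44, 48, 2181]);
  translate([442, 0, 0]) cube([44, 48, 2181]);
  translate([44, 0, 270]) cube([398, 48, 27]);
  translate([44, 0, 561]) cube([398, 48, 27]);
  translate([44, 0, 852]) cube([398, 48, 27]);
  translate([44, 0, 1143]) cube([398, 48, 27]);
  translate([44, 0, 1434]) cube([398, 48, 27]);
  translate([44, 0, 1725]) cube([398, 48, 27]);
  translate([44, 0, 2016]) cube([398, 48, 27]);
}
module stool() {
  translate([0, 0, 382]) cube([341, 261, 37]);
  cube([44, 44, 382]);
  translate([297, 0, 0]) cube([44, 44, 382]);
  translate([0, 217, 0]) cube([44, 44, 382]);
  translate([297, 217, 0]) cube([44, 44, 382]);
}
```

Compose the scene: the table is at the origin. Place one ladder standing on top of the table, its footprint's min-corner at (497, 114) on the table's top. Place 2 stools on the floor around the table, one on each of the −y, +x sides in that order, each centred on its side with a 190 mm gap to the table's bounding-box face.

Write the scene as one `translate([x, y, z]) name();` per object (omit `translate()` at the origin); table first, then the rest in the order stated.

table();
translate([497, 114, 691]) ladder();
translate([454, -451, 0]) stool();
translate([1439, 239, 0]) stool();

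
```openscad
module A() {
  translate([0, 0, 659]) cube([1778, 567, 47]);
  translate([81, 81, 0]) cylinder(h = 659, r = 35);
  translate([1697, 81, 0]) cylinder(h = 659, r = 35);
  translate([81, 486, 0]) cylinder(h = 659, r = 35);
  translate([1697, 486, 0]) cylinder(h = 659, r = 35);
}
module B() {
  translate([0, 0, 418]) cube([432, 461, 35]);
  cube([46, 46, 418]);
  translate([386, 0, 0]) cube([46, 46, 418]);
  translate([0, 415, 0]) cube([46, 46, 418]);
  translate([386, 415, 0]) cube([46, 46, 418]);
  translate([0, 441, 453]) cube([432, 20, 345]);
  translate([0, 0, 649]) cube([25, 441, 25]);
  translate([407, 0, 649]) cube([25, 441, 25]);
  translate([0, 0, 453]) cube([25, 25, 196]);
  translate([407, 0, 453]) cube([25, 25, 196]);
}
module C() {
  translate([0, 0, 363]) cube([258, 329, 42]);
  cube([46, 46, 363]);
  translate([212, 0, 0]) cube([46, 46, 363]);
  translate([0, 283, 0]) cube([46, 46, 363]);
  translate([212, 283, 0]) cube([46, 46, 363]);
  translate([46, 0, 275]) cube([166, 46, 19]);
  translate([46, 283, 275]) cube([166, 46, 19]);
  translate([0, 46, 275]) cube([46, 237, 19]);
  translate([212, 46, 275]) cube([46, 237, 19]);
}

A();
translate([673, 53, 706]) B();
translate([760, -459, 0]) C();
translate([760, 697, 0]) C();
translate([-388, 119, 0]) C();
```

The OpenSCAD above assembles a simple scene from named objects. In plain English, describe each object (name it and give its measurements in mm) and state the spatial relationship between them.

A is a table: top 1778 mm (x) × 567 mm (y), 47 mm thick, upper face at z = 706 mm, on four round legs of 70 mm diameter, each leg's bounding box inset 46 mm from the nearest pair of top edges, running from z = 0 to the bottom of the top.

B is a chair. The seat is a 432×461×35 mm slab with its top at z = 453 mm, on four 46×46 mm corner legs (flush with the seat edges, standing on z = 0). A flat backrest 20 mm thick, 345 mm tall, spans the full seat width and rises from the seat top along its +y edge, rear face flush with the rear of the seat. Two armrests of 25×25 mm section run along each side from the seat's front edge to the front of the backrest, top faces 221 mm above the seat top and outer faces flush with the seat's x-edges; a 25×25 mm post under the front of each armrest stands on the seat at the front corner.

C is a four-legged stool. The seat is 258×329 mm, 42 mm thick, top at z = 405 mm. It stands on four square legs, each 46×46 mm in cross-section, from z = 0 to the seat underside, each flush with a corner of the seat. Four stretchers, 46 mm wide and 19 mm tall, connect adjacent legs with their undersides at z = 275 mm, each running between the inner faces of the legs it joins and aligned with the legs' outer faces on the other axis.

The chair is on top of the table, centred. Three stools sit around the table at the −y, +y, −x sides.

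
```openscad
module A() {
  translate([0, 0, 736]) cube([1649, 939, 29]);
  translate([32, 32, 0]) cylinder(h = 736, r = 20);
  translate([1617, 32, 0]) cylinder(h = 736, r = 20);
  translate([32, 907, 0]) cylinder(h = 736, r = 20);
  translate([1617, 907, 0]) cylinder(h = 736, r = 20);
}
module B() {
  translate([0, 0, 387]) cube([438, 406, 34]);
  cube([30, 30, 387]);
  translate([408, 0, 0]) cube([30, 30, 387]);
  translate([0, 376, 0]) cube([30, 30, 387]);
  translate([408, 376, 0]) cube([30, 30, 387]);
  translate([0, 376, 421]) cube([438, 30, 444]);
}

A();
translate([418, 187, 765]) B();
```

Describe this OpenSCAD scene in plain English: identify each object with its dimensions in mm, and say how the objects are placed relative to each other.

A is a rectangular dining table. The top is 1649×939×29 mm with its upper surface at z = 765 mm. It stands on four round legs of 40 mm diameter, each leg's bounding box inset 12 mm from the nearest pair of top edges, running from the floor to the underside of the top.

B is a chair: 438×406 mm seat, 34 mm thick, top at z = 421 mm, on four 30 mm square corner legs flush with the seat edges. A 30 mm thick backrest slab spans the full seat width, extending 444 mm above the seat top, its back face flush with the seat's +y edge.

The chair is on top of the table.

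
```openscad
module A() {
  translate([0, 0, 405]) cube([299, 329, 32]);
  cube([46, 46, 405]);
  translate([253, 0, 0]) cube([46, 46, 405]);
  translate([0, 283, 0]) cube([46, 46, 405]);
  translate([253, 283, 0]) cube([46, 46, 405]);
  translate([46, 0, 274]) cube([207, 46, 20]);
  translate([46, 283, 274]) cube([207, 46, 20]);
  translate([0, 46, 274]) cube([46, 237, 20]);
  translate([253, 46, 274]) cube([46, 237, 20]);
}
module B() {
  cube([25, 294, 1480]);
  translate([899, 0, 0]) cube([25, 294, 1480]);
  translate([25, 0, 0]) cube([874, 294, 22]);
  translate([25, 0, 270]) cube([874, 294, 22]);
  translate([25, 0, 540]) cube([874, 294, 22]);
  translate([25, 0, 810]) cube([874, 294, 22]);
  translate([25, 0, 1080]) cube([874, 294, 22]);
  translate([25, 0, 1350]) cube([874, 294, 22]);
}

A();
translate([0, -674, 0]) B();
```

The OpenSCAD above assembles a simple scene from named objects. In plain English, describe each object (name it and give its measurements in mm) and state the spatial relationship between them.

A is a simple wooden stool: a rectangular seat 299 mm (x) by 329 mm (y), 32 mm thick, top face at z = 437 mm, on four square legs, each 46×46 mm in cross-section. The legs rest on z = 0, each flush with a corner of the seat. Four stretchers, 46 mm wide and 20 mm tall, connect adjacent legs with their undersides at z = 274 mm, each running between the inner faces of the legs it joins and aligned with the legs' outer faces on the other axis.

B is an open bookshelf. Two side panels, each 25 mm thick, 294 mm deep and 1480 mm tall, stand 924 mm apart (outside-to-outside). Between them sit 6 shelves, each 22 mm thick and 294 mm deep, spanning the full gap between the sides. The bottom shelf rests on the floor (its underside at z = 0) and the clear gap between one shelf's top and the next shelf's underside is 248 mm.

The bookshelf is on the floor beside the stool on its −y side.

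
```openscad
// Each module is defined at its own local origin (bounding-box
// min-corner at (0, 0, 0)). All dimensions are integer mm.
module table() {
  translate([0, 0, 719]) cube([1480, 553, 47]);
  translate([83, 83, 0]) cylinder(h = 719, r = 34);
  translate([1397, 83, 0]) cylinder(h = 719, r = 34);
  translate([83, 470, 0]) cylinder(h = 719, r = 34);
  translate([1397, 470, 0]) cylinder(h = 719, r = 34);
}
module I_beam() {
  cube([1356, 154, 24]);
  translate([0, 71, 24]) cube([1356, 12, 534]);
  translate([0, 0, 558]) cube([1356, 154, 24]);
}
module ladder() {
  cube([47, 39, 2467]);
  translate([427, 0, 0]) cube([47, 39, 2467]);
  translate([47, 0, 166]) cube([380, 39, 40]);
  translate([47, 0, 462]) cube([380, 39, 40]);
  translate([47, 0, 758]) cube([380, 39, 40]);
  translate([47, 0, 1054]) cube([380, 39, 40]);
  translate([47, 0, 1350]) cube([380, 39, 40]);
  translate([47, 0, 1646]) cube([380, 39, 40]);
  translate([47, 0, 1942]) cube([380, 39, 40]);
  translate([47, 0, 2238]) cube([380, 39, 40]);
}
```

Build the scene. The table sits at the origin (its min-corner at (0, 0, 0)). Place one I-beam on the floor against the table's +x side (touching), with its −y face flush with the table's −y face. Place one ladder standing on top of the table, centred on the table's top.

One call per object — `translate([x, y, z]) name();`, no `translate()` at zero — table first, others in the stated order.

table();
translate([1480, 0, 0]) I_beam();
translate([503, 257, 766]) ladder();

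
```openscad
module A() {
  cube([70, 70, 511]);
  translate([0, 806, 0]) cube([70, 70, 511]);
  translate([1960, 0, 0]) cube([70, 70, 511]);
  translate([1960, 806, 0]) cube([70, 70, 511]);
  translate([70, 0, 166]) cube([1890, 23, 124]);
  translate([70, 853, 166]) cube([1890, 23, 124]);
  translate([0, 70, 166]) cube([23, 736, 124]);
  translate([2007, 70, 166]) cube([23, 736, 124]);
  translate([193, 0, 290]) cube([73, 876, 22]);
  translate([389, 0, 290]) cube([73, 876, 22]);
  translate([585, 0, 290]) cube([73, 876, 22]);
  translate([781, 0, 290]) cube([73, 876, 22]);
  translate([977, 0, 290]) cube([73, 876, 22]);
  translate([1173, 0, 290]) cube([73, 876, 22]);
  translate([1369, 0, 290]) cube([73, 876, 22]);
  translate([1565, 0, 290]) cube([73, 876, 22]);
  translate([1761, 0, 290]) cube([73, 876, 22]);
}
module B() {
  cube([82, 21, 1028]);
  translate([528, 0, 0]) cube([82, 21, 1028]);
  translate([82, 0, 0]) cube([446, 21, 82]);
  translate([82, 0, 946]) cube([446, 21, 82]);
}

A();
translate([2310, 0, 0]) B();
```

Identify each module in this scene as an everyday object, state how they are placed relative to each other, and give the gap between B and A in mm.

A is a bed frame. B is a picture frame. The picture frame is on the floor beside the bed frame on its +x side. The gap between the picture frame and the bed frame is 280 mm.

The picture frame's nearest face is 280 mm from the bed frame's +x face.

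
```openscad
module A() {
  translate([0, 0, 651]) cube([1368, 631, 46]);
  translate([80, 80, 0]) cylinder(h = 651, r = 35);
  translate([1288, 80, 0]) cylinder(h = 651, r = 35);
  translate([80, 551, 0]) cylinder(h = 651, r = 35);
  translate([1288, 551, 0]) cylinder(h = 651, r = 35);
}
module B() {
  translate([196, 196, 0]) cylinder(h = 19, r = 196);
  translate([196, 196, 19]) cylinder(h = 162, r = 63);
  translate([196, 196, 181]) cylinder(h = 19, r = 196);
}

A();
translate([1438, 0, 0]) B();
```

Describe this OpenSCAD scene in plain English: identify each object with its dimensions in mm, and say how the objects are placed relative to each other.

A is a rectangular dining table. The top is 1368×631×46 mm with its upper surface at z = 697 mm. It stands on four round legs of 70 mm diameter, each leg's bounding box inset 45 mm from the nearest pair of top edges, running from the floor to the underside of the top.

B is a spool: two coaxial disc flanges of radius 196 mm and thickness 19 mm, joined by a core cylinder of radius 63 mm and height 162 mm. The lower flange rests on z = 0 and the three cylinders share a vertical axis.

The spool is on the floor beside the table on its +x side.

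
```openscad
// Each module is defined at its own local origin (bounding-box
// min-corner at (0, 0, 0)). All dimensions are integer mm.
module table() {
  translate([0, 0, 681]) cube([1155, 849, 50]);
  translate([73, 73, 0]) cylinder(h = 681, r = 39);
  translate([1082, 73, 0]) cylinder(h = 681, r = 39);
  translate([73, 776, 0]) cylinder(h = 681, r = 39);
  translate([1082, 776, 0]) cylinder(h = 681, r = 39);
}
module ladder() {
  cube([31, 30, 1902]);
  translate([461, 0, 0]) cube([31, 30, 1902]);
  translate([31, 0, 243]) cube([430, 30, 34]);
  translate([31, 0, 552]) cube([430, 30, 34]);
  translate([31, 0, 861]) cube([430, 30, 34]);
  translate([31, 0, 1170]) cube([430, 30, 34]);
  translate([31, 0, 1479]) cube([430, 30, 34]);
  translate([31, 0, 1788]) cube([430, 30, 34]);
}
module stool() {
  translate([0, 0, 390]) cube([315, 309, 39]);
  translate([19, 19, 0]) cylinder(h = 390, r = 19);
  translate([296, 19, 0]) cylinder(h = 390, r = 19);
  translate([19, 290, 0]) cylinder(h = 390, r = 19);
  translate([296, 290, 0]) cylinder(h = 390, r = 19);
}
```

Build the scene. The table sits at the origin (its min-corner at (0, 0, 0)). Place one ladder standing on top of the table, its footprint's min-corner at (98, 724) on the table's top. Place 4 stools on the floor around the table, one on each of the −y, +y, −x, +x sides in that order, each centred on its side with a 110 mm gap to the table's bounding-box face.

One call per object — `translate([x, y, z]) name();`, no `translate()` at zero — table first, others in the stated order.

table();
translate([98, 724, 731]) ladder();
translate([420, -419, 0]) stool();
translate([420, 959, 0]) stool();
translate([-425, 270, 0]) stool();
translate([1265, 270, 0]) stool();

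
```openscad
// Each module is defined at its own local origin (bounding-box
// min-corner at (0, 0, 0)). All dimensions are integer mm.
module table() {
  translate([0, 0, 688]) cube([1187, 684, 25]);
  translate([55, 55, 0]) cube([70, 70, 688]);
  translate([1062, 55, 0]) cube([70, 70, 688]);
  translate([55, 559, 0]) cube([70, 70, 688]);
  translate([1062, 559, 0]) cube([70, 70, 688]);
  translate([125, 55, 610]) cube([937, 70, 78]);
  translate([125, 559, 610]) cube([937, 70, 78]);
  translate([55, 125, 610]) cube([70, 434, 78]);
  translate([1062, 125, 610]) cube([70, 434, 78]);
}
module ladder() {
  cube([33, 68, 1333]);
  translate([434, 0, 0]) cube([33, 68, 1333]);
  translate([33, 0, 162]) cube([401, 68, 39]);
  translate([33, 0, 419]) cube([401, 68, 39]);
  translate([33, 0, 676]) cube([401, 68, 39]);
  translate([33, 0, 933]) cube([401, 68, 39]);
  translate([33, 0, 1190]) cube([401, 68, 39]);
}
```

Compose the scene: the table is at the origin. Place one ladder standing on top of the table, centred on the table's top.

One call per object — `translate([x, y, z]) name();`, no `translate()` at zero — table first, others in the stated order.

table();
translate([360, 308, 713]) ladder();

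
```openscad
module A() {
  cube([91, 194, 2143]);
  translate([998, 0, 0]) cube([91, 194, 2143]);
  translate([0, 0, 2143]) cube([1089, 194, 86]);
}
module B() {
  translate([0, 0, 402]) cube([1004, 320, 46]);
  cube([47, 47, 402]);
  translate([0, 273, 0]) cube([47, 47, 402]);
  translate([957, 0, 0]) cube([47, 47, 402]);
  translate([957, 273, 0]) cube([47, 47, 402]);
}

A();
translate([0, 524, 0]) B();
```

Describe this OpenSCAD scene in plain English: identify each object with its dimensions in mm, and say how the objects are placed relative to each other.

A is a door frame. The clear opening is 907 mm wide and 2143 mm high. Two 91 mm wide jambs, 194 mm deep, stand either side of the opening from the floor to the top of the opening. A 86 mm thick head sits across the top of both jambs, spanning the full outside width of the frame.

B is a bench: a 1004×320 mm seat slab, 46 mm thick, top at z = 448 mm, on four 47×47 mm square legs flush with the seat corners and standing on z = 0.

The bench is on the floor beside the door frame on its +y side.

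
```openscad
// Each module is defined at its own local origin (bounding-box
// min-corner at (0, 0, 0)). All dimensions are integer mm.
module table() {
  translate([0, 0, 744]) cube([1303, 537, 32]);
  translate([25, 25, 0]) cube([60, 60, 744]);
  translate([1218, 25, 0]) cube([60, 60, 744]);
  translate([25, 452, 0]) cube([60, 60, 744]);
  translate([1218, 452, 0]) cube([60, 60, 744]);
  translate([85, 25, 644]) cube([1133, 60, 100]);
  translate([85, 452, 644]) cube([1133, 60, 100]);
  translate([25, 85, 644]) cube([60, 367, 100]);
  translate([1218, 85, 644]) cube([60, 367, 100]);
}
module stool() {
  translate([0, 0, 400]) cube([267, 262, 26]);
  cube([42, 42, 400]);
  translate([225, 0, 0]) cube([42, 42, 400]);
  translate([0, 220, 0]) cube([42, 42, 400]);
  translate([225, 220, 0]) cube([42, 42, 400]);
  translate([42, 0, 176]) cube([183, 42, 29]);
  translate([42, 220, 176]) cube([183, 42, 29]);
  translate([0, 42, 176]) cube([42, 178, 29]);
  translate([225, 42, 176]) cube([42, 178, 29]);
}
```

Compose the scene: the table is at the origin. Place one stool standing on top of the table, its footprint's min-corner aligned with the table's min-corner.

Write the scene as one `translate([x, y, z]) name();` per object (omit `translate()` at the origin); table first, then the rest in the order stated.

table();
translate([0, 0, 776]) stool();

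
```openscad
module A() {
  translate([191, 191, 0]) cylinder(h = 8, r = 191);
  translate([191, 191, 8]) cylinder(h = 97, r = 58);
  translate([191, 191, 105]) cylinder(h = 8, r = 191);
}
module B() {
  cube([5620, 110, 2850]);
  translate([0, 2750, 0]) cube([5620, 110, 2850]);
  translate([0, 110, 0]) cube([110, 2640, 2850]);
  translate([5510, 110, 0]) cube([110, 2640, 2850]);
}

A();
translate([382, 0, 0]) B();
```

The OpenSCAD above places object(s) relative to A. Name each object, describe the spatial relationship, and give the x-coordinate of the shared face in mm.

The spool's +x face and the house frame's −x face are both at x = 382 mm.

A is a spool. B is a house frame. The house frame is against the spool's +x side, with their −y faces flush. The x-coordinate of the shared face is 382 mm.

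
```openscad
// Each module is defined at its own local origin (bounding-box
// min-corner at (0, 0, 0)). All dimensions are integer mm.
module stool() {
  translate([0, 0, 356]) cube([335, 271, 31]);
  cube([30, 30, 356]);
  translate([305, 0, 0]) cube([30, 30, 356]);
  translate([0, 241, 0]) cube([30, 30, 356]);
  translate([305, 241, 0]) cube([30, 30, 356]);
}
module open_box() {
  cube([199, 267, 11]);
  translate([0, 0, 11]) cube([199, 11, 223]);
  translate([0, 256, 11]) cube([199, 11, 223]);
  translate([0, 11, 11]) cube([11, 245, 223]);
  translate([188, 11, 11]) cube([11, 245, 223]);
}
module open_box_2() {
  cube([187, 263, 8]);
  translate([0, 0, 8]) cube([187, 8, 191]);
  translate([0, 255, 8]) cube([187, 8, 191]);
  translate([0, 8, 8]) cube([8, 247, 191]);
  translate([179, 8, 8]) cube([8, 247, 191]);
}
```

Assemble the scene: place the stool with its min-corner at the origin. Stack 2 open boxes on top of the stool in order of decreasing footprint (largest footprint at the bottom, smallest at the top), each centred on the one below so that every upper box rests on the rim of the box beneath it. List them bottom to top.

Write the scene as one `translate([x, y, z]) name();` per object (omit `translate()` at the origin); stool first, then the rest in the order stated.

stool();
translate([68, 2, 387]) open_box();
translate([74, 4, 621]) open_box_2();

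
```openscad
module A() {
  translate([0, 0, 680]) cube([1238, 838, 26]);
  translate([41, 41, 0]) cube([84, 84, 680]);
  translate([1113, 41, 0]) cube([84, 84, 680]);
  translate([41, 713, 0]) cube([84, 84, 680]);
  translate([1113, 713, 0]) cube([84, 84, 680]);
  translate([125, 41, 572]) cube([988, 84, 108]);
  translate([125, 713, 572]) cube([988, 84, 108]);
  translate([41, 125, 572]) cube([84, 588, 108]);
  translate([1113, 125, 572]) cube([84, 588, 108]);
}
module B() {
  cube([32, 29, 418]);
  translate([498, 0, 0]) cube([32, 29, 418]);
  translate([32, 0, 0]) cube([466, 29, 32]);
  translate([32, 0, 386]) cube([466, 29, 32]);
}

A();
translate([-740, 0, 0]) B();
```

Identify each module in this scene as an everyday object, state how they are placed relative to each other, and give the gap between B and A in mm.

The picture frame's nearest face is 210 mm from the table's −x face.

A is a table. B is a picture frame. The picture frame is on the floor beside the table on its −x side. The gap between the picture frame and the table is 210 mm.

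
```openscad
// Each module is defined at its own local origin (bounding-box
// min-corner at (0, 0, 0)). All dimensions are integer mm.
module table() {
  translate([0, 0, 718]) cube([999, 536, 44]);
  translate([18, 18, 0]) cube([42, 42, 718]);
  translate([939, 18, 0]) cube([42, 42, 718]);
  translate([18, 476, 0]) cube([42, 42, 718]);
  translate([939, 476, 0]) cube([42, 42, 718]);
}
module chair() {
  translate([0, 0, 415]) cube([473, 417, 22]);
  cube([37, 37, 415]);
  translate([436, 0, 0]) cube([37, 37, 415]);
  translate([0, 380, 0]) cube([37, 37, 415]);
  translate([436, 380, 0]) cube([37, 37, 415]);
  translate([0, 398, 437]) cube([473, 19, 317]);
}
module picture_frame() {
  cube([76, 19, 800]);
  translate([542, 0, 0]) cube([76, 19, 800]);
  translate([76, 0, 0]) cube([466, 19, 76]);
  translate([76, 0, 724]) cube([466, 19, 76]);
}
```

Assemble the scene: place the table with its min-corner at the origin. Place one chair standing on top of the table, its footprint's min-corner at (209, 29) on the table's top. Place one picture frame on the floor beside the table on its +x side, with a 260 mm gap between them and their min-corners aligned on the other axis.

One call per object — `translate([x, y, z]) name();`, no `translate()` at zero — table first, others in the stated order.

table();
translate([209, 29, 762]) chair();
translate([1259, 0, 0]) picture_frame();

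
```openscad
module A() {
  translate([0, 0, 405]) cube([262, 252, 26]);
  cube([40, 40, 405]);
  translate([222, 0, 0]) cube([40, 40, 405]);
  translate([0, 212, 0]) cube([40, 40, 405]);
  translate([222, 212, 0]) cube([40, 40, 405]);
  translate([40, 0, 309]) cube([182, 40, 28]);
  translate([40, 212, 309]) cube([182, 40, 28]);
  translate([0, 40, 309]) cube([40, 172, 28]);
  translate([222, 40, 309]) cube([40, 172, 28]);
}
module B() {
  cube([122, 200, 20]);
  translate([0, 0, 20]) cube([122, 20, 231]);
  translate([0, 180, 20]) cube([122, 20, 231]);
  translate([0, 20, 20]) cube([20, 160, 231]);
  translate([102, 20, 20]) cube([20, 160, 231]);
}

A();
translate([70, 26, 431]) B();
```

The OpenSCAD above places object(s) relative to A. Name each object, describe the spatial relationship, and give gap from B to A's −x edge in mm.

The open box's min-x is at 70; the stool's min-x is 0; gap = 70 mm.

A is a stool. B is an open box. The open box is on top of the stool, centred. The gap from the open box to the stool's −x edge is 70 mm.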